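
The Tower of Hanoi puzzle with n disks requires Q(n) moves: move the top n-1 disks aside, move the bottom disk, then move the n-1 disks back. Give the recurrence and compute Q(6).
Moving n disks = move the top n-1 disks aside (Q(n-1) moves) + move the largest disk (1 move) + move the n-1 disks back on top (Q(n-1) moves), so Q(n) = 2Q(n-1) + 1, with Q(1) = 1 (a single disk takes one move).
First terms: 1, 3, 7, 15, 31, 63, … — each is one less than a power of 2. Indeed Q(n) + 1 = 2(Q(n-1) + 1) with Q(1) + 1 = 2, so Q(n) + 1 = 2ⁿ and Q(n) = 2ⁿ - 1.
Hence Q(6) = 2^6 - 1 = 64 - 1 = 63.

Q(n) = 2Q(n-1) + 1, Q(1) = 1; Q(6) = 63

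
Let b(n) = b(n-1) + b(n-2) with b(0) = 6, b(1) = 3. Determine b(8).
Computing the sequence terms:
6, 3, 9, 12, 21, 33, 54, 87, 141

141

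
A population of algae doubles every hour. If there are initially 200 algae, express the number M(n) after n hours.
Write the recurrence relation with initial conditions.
Each hour multiplies the count by 2, so the count after n hours depends only on the count after n-1 hours: M(n) = 2 × M(n-1). The starting count gives M(0) = 200.
Unrolling n times gives the closed form M(n) = 200 × 2ⁿ.

M(n) = 2 × M(n-1), M(0) = 200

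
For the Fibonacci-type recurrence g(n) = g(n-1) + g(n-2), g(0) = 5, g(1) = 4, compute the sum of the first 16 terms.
Computing the sequence terms: 5, 4, 9, 13, 22, 35, 57, 92, 149, 241, 390, 631, 1021, 1652, 2673, 4325
Adding these values together:

11319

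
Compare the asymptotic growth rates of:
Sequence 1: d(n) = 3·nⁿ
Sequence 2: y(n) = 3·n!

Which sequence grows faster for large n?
Comparing growth rates:
Growth-rate hierarchy: log n ≺ any polynomial ≺ any exponential cⁿ (c>1) ≺ n! ≺ nⁿ.
super-exponential nⁿ dominates factorial asymptotically.

d(n) grows faster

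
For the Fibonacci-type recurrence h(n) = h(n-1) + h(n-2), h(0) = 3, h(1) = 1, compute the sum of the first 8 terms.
Computing the sequence terms: 3, 1, 4, 5, 9, 14, 23, 37
Adding these values together:

96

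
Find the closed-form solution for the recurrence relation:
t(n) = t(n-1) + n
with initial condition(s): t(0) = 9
Recurrence: t(n) = t(n-1) + n, initial: t(0) = 9.
Telescoping: t(n) = t(0) + Σᵢ₌₁ⁿ i = 9 + n(n+1)/2.

t(n) = n(n+1)/2 + 9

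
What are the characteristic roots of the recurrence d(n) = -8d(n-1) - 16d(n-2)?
Substitute d(n) = rⁿ and divide through by rⁿ⁻²: r² + 8r + 16 = 0
Factor: (r + 4)² = 0, so r = -4 (double root).
General solution: d(n) = (A + Bn)·(-4)ⁿ

Characteristic: r² + 8r + 16 = 0, Roots: r = -4 (double root)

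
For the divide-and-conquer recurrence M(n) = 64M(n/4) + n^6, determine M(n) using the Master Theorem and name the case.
Master Theorem template: M(n) = a·M(n/b) + f(n).
Here: a=64, b=4, f(n)=n^6
Compute log_b(a) = log_4(64) = 3.
f(n) = n^6 = Ω(n^(3+ε)) with ε = 3, and the regularity condition holds (a·f(n/b) = (a/b^6)·f(n) with a/b^6 = 4^-3 < 1). Case 3: M(n) = Θ(f(n)) = Θ(n^6).

Case 3: M(n) = Θ(n^6)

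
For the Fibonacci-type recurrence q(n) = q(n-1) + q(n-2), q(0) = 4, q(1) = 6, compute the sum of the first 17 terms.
Computing the sequence terms: 4, 6, 10, 16, 26, 42, 68, 110, 178, 288, 466, 754, 1220, 1974, 3194, 5168, 8362
Adding these values together:

21886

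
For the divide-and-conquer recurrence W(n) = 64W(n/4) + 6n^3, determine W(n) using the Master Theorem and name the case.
Master Theorem template: W(n) = a·W(n/b) + f(n).
Here: a=64, b=4, f(n)=6n^3
Compute log_b(a) = log_4(64) = 3.
f(n) = 6n^3 = Θ(n^3). Case 2: W(n) = Θ(n^3 log n).

Case 2: W(n) = Θ(n^3 log n)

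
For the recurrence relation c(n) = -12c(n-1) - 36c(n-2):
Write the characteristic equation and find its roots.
Substitute c(n) = rⁿ and divide through by rⁿ⁻²: r² + 12r + 36 = 0
Factor: (r + 6)² = 0, so r = -6 (double root).
General solution: c(n) = (A + Bn)·(-6)ⁿ

Characteristic: r² + 12r + 36 = 0, Roots: r = -6 (double root)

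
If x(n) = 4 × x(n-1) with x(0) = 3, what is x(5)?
Computing step by step:
x(0) = 3
x(1) = 4 × 3 = 12
x(2) = 4 × 12 = 48
x(3) = 4 × 48 = 192
x(4) = 4 × 192 = 768
x(5) = 4 × 768 = 3072

3072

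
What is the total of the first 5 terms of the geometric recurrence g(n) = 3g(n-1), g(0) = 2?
Computing the sequence terms: 2, 6, 18, 54, 162
Adding these values together:

242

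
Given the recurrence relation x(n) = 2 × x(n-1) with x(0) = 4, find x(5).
Computing step by step:
x(0) = 4
x(1) = 2 × 4 = 8
x(2) = 2 × 8 = 16
x(3) = 2 × 16 = 32
x(4) = 2 × 32 = 64
x(5) = 2 × 64 = 128

128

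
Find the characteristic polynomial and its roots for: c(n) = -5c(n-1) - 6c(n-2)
Substitute c(n) = rⁿ and divide through by rⁿ⁻²: r² + 5r + 6 = 0
Factor: (r + 3)(r + 2) = 0, so r = -3, -2.
General solution: c(n) = A·(-3)ⁿ + B·(-2)ⁿ

Characteristic: r² + 5r + 6 = 0, Roots: r = -3, -2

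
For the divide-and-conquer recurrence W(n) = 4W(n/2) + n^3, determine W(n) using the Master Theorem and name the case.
Master Theorem template: W(n) = a·W(n/b) + f(n).
Here: a=4, b=2, f(n)=n^3
Compute log_b(a) = log_2(4) = 2.
f(n) = n^3 = Ω(n^(2+ε)) with ε = 1, and the regularity condition holds (a·f(n/b) = (a/b^3)·f(n) with a/b^3 = 2^-1 < 1). Case 3: W(n) = Θ(f(n)) = Θ(n^3).

Case 3: W(n) = Θ(n^3)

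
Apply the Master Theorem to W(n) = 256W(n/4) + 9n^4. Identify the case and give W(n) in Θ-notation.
Master Theorem template: W(n) = a·W(n/b) + f(n).
Here: a=256, b=4, f(n)=9n^4
Compute log_b(a) = log_4(256) = 4.
f(n) = 9n^4 = Θ(n^4). Case 2: W(n) = Θ(n^4 log n).

Case 2: W(n) = Θ(n^4 log n)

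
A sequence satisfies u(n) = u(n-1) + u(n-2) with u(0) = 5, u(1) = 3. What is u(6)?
Computing the sequence terms:
5, 3, 8, 11, 19, 30, 49

49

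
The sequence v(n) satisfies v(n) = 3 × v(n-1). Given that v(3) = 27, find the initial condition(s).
In general v(n) = 3ⁿ · v(0). At n = 3: v(0) = v(3) / 3^3 = 27 / 27 = 1.

v(0) = 1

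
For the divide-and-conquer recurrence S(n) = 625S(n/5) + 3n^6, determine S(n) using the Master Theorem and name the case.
Master Theorem template: S(n) = a·S(n/b) + f(n).
Here: a=625, b=5, f(n)=3n^6
Compute log_b(a) = log_5(625) = 4.
f(n) = 3n^6 = Ω(n^(4+ε)) with ε = 2, and the regularity condition holds (a·f(n/b) = (a/b^6)·f(n) with a/b^6 = 5^-2 < 1). Case 3: S(n) = Θ(f(n)) = Θ(n^6).

Case 3: S(n) = Θ(n^6)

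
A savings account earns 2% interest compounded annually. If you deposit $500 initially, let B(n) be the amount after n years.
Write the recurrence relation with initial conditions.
Each year the balance grows by 2%, i.e. is multiplied by 1 + 2/100 = 1.02, so B(n) = 1.02 × B(n-1). The initial deposit gives B(0) = 500.
Unrolling gives the closed form B(n) = 500 × (1.02)ⁿ.

B(n) = 1.02 × B(n-1), B(0) = 500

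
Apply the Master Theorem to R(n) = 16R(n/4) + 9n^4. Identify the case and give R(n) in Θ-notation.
Master Theorem template: R(n) = a·R(n/b) + f(n).
Here: a=16, b=4, f(n)=9n^4
Compute log_b(a) = log_4(16) = 2.
f(n) = 9n^4 = Ω(n^(2+ε)) with ε = 2, and the regularity condition holds (a·f(n/b) = (a/b^4)·f(n) with a/b^4 = 4^-2 < 1). Case 3: R(n) = Θ(f(n)) = Θ(n^4).

Case 3: R(n) = Θ(n^4)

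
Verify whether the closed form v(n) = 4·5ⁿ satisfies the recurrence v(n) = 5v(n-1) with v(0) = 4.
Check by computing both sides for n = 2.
From the recurrence with v(0) = 4:
  v(0) = 4, v(1) = 20, v(2) = 100
  so the recurrence gives v(2) = 100.
From the proposed closed form v(n) = 4·5ⁿ:
  v(2) = 100.
Both sides give 100 at n = 2, and the initial condition(s) match, so the closed form is consistent.

Yes, the closed form is correct.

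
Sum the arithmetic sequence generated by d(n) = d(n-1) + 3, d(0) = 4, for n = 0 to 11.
Computing the sequence terms: 4, 7, 10, 13, 16, 19, 22, 25, 28, 31, 34, 37
Adding these values together:

246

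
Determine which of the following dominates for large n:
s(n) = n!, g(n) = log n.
Comparing growth rates:
Growth-rate hierarchy: log n ≺ any polynomial ≺ any exponential cⁿ (c>1) ≺ n! ≺ nⁿ.
factorial dominates logarithmic asymptotically.

s(n) grows faster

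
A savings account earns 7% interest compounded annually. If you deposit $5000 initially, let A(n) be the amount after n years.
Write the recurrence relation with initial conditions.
Each year the balance grows by 7%, i.e. is multiplied by 1 + 7/100 = 1.07, so A(n) = 1.07 × A(n-1). The initial deposit gives A(0) = 5000.
Unrolling gives the closed form A(n) = 5000 × (1.07)ⁿ.

A(n) = 1.07 × A(n-1), A(0) = 5000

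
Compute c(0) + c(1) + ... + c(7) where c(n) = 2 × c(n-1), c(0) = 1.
Computing the sequence terms: 1, 2, 4, 8, 16, 32, 64, 128
Adding these values together:

255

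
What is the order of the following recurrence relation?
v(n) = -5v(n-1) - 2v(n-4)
The order is the largest lag k for which v(n-k) appears. Here the deepest term is v(n-4), so the order is 4.

Order 4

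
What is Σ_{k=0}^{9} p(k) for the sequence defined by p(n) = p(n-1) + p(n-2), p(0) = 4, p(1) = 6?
Computing the sequence terms: 4, 6, 10, 16, 26, 42, 68, 110, 178, 288
Adding these values together:

748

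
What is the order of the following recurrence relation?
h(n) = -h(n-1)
The order is the largest lag k for which h(n-k) appears. Here the deepest term is h(n-1), so the order is 1.

Order 1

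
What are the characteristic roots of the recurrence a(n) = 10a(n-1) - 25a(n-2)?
Substitute a(n) = rⁿ and divide through by rⁿ⁻²: r² - 10r + 25 = 0
Factor: (r - 5)² = 0, so r = 5 (double root).
General solution: a(n) = (A + Bn)·5ⁿ

Characteristic: r² - 10r + 25 = 0, Roots: r = 5 (double root)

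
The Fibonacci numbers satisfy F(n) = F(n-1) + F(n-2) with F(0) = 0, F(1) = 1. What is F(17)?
Computing the sequence terms:
0, 1, 1, 2, 3, 5, 8, 13, 21, 34, 55, 89, 144, 233, 377, 610, 987, 1597

1597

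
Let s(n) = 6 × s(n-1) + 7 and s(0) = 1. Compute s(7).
Computing step by step:
s(0) = 1
s(1) = 6 × 1 + 7 = 13
s(2) = 6 × 13 + 7 = 85
s(3) = 6 × 85 + 7 = 517
s(4) = 6 × 517 + 7 = 3109
s(5) = 6 × 3109 + 7 = 18661
s(6) = 6 × 18661 + 7 = 111973
s(7) = 6 × 111973 + 7 = 671845

671845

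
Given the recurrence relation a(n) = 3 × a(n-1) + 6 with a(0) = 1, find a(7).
Computing step by step:
a(0) = 1
a(1) = 3 × 1 + 6 = 9
a(2) = 3 × 9 + 6 = 33
a(3) = 3 × 33 + 6 = 105
a(4) = 3 × 105 + 6 = 321
a(5) = 3 × 321 + 6 = 969
a(6) = 3 × 969 + 6 = 2913
a(7) = 3 × 2913 + 6 = 8745

8745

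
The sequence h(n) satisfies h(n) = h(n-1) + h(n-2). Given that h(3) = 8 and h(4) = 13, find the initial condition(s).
Work backwards using h(k) = h(k+2) - h(k+1):
h(2) = h(4) - h(3) = 13 - 8 = 5
h(1) = h(3) - h(2) = 8 - 5 = 3
h(0) = h(2) - h(1) = 5 - 3 = 2

h(0) = 2, h(1) = 3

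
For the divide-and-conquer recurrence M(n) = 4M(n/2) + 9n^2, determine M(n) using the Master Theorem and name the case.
Master Theorem template: M(n) = a·M(n/b) + f(n).
Here: a=4, b=2, f(n)=9n^2
Compute log_b(a) = log_2(4) = 2.
f(n) = 9n^2 = Θ(n^2). Case 2: M(n) = Θ(n^2 log n).

Case 2: M(n) = Θ(n^2 log n)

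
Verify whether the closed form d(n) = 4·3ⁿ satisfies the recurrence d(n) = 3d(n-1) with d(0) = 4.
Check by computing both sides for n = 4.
From the recurrence with d(0) = 4:
  d(0) = 4, d(1) = 12, d(2) = 36, d(3) = 108, d(4) = 324
  so the recurrence gives d(4) = 324.
From the proposed closed form d(n) = 4·3ⁿ:
  d(4) = 324.
Both sides give 324 at n = 4, and the initial condition(s) match, so the closed form is consistent.

Yes, the closed form is correct.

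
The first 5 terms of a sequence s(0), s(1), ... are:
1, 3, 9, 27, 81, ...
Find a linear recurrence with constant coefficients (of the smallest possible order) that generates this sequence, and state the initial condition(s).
Look for the lowest-order linear relation among consecutive terms.
Observation: each term is 3× the previous.
Check at n=2: 3·3 = 9. ✓

s(n) = 3 × s(n-1), s(0) = 1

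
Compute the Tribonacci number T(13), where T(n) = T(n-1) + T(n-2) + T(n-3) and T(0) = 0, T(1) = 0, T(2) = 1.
Computing the sequence terms:
0, 0, 1, 1, 2, 4, 7, 13, 24, 44, 81, 149, 274, 504

504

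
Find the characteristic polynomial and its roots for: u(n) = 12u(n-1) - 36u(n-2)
Substitute u(n) = rⁿ and divide through by rⁿ⁻²: r² - 12r + 36 = 0
Factor: (r - 6)² = 0, so r = 6 (double root).
General solution: u(n) = (A + Bn)·6ⁿ

Characteristic: r² - 12r + 36 = 0, Roots: r = 6 (double root)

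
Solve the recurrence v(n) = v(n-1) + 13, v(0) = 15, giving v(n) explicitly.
Recurrence: v(n) = v(n-1) + 13, initial: v(0) = 15.
Each step adds 13, so v(n) = v(0) + 13n = 13n + 15.

v(n) = 13n + 15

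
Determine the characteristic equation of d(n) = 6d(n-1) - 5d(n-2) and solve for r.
Substitute d(n) = rⁿ and divide through by rⁿ⁻²: r² - 6r + 5 = 0
Factor: (r - 5)(r - 1) = 0, so r = 5, 1.
General solution: d(n) = A·5ⁿ + B·1ⁿ

Characteristic: r² - 6r + 5 = 0, Roots: r = 5, 1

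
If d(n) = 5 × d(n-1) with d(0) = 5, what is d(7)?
Computing step by step:
d(0) = 5
d(1) = 5 × 5 = 25
d(2) = 5 × 25 = 125
d(3) = 5 × 125 = 625
d(4) = 5 × 625 = 3125
d(5) = 5 × 3125 = 15625
d(6) = 5 × 15625 = 78125
d(7) = 5 × 78125 = 390625

390625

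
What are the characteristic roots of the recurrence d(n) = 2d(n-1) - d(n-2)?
Substitute d(n) = rⁿ and divide through by rⁿ⁻²: r² - 2r + 1 = 0
Factor: (r - 1)² = 0, so r = 1 (double root).
General solution: d(n) = (A + Bn)·1ⁿ

Characteristic: r² - 2r + 1 = 0, Roots: r = 1 (double root)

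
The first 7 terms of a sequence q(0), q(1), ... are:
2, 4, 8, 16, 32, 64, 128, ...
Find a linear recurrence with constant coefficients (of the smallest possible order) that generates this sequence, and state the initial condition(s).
Look for the lowest-order linear relation among consecutive terms.
Observation: each term is 2× the previous.
Check at n=2: 2·4 = 8. ✓

q(n) = 2 × q(n-1), q(0) = 2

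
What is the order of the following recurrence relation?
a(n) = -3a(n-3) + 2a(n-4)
The order is the largest lag k for which a(n-k) appears. Here the deepest term is a(n-4), so the order is 4.

Order 4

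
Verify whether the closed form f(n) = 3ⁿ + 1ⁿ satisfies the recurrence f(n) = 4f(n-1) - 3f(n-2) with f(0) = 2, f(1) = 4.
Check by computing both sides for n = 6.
From the recurrence with f(0) = 2, f(1) = 4:
  f(0) = 2, f(1) = 4, f(2) = 10, f(3) = 28, f(4) = 82, f(5) = 244, f(6) = 730
  so the recurrence gives f(6) = 730.
From the proposed closed form f(n) = 3ⁿ + 1ⁿ:
  f(6) = 730.
Both sides give 730 at n = 6, and the initial condition(s) match, so the closed form is consistent.

Yes, the closed form is correct.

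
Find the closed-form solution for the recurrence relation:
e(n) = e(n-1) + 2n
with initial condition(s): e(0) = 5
Recurrence: e(n) = e(n-1) + 2n, initial: e(0) = 5.
Telescoping: e(n) = e(0) + 2·Σᵢ₌₁ⁿ i = 5 + 2·n(n+1)/2.

e(n) = 2·n(n+1)/2 + 5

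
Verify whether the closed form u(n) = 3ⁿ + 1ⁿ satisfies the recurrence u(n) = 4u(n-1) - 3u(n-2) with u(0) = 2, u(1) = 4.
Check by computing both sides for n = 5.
From the recurrence with u(0) = 2, u(1) = 4:
  u(0) = 2, u(1) = 4, u(2) = 10, u(3) = 28, u(4) = 82, u(5) = 244
  so the recurrence gives u(5) = 244.
From the proposed closed form u(n) = 3ⁿ + 1ⁿ:
  u(5) = 244.
Both sides give 244 at n = 5, and the initial condition(s) match, so the closed form is consistent.

Yes, the closed form is correct.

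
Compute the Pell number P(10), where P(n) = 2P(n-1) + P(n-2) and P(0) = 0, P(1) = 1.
Computing the sequence terms:
0, 1, 2, 5, 12, 29, 70, 169, 408, 985, 2378

2378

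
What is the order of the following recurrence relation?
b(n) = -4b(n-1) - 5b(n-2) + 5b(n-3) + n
The order is the largest lag k for which b(n-k) appears. Here the deepest term is b(n-3) (the n term is non-homogeneous and does not affect the order), so the order is 3.

Order 3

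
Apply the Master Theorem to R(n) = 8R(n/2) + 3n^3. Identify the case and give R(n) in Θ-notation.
Master Theorem template: R(n) = a·R(n/b) + f(n).
Here: a=8, b=2, f(n)=3n^3
Compute log_b(a) = log_2(8) = 3.
f(n) = 3n^3 = Θ(n^3). Case 2: R(n) = Θ(n^3 log n).

Case 2: R(n) = Θ(n^3 log n)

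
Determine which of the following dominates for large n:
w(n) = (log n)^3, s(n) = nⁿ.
Comparing growth rates:
Growth-rate hierarchy: log n ≺ any polynomial ≺ any exponential cⁿ (c>1) ≺ n! ≺ nⁿ.
super-exponential nⁿ dominates polylogarithmic (log n)^3 asymptotically.

s(n) grows faster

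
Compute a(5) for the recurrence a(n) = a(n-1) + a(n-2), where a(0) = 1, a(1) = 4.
Computing the sequence terms:
1, 4, 5, 9, 14, 23

23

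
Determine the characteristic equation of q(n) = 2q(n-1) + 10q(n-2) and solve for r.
Substitute q(n) = rⁿ and divide through by rⁿ⁻²: r² - 2r - 10 = 0
Discriminant: 2² + 4·10 = 44, not a perfect square, so by the quadratic formula r = (2 ± √44)/2.
General solution: q(n) = A·r₁ⁿ + B·r₂ⁿ where r₁,r₂ = (2 ± √44)/2

Characteristic: r² - 2r - 10 = 0, Roots: r = (2 ± √44)/2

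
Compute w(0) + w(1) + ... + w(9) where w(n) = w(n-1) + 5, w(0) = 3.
Computing the sequence terms: 3, 8, 13, 18, 23, 28, 33, 38, 43, 48
Adding these values together:

255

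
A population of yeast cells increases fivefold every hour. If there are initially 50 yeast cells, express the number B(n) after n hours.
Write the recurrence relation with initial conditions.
Each hour multiplies the count by 5, so the count after n hours depends only on the count after n-1 hours: B(n) = 5 × B(n-1). The starting count gives B(0) = 50.
Unrolling n times gives the closed form B(n) = 50 × 5ⁿ.

B(n) = 5 × B(n-1), B(0) = 50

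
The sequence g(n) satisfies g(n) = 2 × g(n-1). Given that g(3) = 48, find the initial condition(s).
In general g(n) = 2ⁿ · g(0). At n = 3: g(0) = g(3) / 2^3 = 48 / 8 = 6.

g(0) = 6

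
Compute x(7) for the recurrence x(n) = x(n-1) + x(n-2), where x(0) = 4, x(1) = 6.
Computing the sequence terms:
4, 6, 10, 16, 26, 42, 68, 110

110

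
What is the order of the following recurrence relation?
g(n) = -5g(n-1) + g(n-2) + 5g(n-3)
The order is the largest lag k for which g(n-k) appears. Here the deepest term is g(n-3), so the order is 3.

Order 3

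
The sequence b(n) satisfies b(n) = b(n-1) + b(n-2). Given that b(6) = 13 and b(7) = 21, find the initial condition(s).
Work backwards using b(k) = b(k+2) - b(k+1):
b(5) = b(7) - b(6) = 21 - 13 = 8
b(4) = b(6) - b(5) = 13 - 8 = 5
b(3) = b(5) - b(4) = 8 - 5 = 3
b(2) = b(4) - b(3) = 5 - 3 = 2
b(1) = b(3) - b(2) = 3 - 2 = 1
b(0) = b(2) - b(1) = 2 - 1 = 1

b(0) = 1, b(1) = 1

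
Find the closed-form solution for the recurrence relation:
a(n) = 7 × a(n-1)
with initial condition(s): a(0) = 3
Recurrence: a(n) = 7 × a(n-1), initial: a(0) = 3.
Each term is 7 times the previous, so this is geometric with ratio 7. After n steps: a(n) = a(0)·7ⁿ = 3·7ⁿ.

a(n) = 3·7ⁿ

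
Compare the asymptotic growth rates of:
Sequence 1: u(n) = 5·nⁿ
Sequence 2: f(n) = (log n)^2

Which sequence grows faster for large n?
Comparing growth rates:
Growth-rate hierarchy: log n ≺ any polynomial ≺ any exponential cⁿ (c>1) ≺ n! ≺ nⁿ.
super-exponential nⁿ dominates polylogarithmic (log n)^2 asymptotically.

u(n) grows faster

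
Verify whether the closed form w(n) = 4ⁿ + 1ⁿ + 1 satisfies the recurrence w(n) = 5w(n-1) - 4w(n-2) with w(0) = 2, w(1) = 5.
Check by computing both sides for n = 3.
From the recurrence with w(0) = 2, w(1) = 5:
  w(0) = 2, w(1) = 5, w(2) = 17, w(3) = 65
  so the recurrence gives w(3) = 65.
From the proposed closed form w(n) = 4ⁿ + 1ⁿ + 1:
  w(3) = 66.
The recurrence gives 65 but the closed form gives 66, so the closed form does not satisfy the recurrence.

No, the closed form is incorrect.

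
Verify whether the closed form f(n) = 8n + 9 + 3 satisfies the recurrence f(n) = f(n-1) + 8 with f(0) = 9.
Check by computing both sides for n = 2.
From the recurrence with f(0) = 9:
  f(0) = 9, f(1) = 17, f(2) = 25
  so the recurrence gives f(2) = 25.
From the proposed closed form f(n) = 8n + 9 + 3:
  f(2) = 28.
The recurrence gives 25 but the closed form gives 28, so the closed form does not satisfy the recurrence.

No, the closed form is incorrect.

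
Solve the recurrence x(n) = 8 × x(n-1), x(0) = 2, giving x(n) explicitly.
Recurrence: x(n) = 8 × x(n-1), initial: x(0) = 2.
Each term is 8 times the previous, so this is geometric with ratio 8. After n steps: x(n) = x(0)·8ⁿ = 2·8ⁿ.

x(n) = 2·8ⁿ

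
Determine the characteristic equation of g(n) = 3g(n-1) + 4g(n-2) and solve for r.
Substitute g(n) = rⁿ and divide through by rⁿ⁻²: r² - 3r - 4 = 0
Factor: (r - 4)(r + 1) = 0, so r = 4, -1.
General solution: g(n) = A·4ⁿ + B·(-1)ⁿ

Characteristic: r² - 3r - 4 = 0, Roots: r = 4, -1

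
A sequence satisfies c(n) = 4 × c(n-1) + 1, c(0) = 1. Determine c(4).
Computing step by step:
c(0) = 1
c(1) = 4 × 1 + 1 = 5
c(2) = 4 × 5 + 1 = 21
c(3) = 4 × 21 + 1 = 85
c(4) = 4 × 85 + 1 = 341

341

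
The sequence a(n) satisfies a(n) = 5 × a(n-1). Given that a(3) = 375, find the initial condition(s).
In general a(n) = 5ⁿ · a(0). At n = 3: a(0) = a(3) / 5^3 = 375 / 125 = 3.

a(0) = 3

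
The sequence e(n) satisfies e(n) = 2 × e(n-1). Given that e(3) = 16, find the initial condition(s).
In general e(n) = 2ⁿ · e(0). At n = 3: e(0) = e(3) / 2^3 = 16 / 8 = 2.

e(0) = 2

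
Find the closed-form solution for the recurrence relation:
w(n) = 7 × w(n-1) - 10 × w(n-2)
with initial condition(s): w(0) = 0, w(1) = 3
Recurrence: w(n) = 7 × w(n-1) - 10 × w(n-2), initial: w(0) = 0, w(1) = 3.
Characteristic equation: r² - 7r + 10 = 0, which factors as (r - 5)(r - 2) = 0, so r = 5, 2. General solution w(n) = A·5ⁿ + B·2ⁿ. From w(0) = 0: A + B = 0. From w(1) = 3: 5A + 2B = 3. Solving gives A = 1, B = -1.

w(n) = 5ⁿ - 2ⁿ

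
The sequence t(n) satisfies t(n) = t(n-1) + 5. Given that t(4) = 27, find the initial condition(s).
t(4) = t(0) + 4·5, so t(0) = 27 - 20 = 7.

t(0) = 7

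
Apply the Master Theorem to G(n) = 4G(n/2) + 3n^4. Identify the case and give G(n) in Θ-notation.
Master Theorem template: G(n) = a·G(n/b) + f(n).
Here: a=4, b=2, f(n)=3n^4
Compute log_b(a) = log_2(4) = 2.
f(n) = 3n^4 = Ω(n^(2+ε)) with ε = 2, and the regularity condition holds (a·f(n/b) = (a/b^4)·f(n) with a/b^4 = 2^-2 < 1). Case 3: G(n) = Θ(f(n)) = Θ(n^4).

Case 3: G(n) = Θ(n^4)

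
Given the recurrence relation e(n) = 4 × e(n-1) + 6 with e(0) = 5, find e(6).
Computing step by step:
e(0) = 5
e(1) = 4 × 5 + 6 = 26
e(2) = 4 × 26 + 6 = 110
e(3) = 4 × 110 + 6 = 446
e(4) = 4 × 446 + 6 = 1790
e(5) = 4 × 1790 + 6 = 7166
e(6) = 4 × 7166 + 6 = 28670

28670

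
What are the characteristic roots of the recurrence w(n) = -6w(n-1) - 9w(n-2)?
Substitute w(n) = rⁿ and divide through by rⁿ⁻²: r² + 6r + 9 = 0
Factor: (r + 3)² = 0, so r = -3 (double root).
General solution: w(n) = (A + Bn)·(-3)ⁿ

Characteristic: r² + 6r + 9 = 0, Roots: r = -3 (double root)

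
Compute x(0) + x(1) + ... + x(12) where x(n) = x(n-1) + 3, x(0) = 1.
Computing the sequence terms: 1, 4, 7, 10, 13, 16, 19, 22, 25, 28, 31, 34, 37
Adding these values together:

247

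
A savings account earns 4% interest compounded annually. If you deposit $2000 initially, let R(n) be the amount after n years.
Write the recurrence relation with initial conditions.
Each year the balance grows by 4%, i.e. is multiplied by 1 + 4/100 = 1.04, so R(n) = 1.04 × R(n-1). The initial deposit gives R(0) = 2000.
Unrolling gives the closed form R(n) = 2000 × (1.04)ⁿ.

R(n) = 1.04 × R(n-1), R(0) = 2000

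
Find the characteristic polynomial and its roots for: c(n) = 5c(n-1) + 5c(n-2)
Substitute c(n) = rⁿ and divide through by rⁿ⁻²: r² - 5r - 5 = 0
Discriminant: 5² + 4·5 = 45, not a perfect square, so by the quadratic formula r = (5 ± √45)/2.
General solution: c(n) = A·r₁ⁿ + B·r₂ⁿ where r₁,r₂ = (5 ± √45)/2

Characteristic: r² - 5r - 5 = 0, Roots: r = (5 ± √45)/2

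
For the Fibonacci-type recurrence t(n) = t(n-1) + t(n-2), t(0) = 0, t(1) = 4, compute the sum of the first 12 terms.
Computing the sequence terms: 0, 4, 4, 8, 12, 20, 32, 52, 84, 136, 220, 356
Adding these values together:

928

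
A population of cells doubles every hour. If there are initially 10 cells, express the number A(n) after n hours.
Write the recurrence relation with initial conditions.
Each hour multiplies the count by 2, so the count after n hours depends only on the count after n-1 hours: A(n) = 2 × A(n-1). The starting count gives A(0) = 10.
Unrolling n times gives the closed form A(n) = 10 × 2ⁿ.

A(n) = 2 × A(n-1), A(0) = 10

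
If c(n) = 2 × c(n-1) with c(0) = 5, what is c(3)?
Computing step by step:
c(0) = 5
c(1) = 2 × 5 = 10
c(2) = 2 × 10 = 20
c(3) = 2 × 20 = 40

40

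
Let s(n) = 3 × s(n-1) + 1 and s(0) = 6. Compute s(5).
Computing step by step:
s(0) = 6
s(1) = 3 × 6 + 1 = 19
s(2) = 3 × 19 + 1 = 58
s(3) = 3 × 58 + 1 = 175
s(4) = 3 × 175 + 1 = 526
s(5) = 3 × 526 + 1 = 1579

1579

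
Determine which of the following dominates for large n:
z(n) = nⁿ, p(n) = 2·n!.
Comparing growth rates:
Growth-rate hierarchy: log n ≺ any polynomial ≺ any exponential cⁿ (c>1) ≺ n! ≺ nⁿ.
super-exponential nⁿ dominates factorial asymptotically.

z(n) grows faster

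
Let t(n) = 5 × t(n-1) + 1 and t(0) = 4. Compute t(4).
Computing step by step:
t(0) = 4
t(1) = 5 × 4 + 1 = 21
t(2) = 5 × 21 + 1 = 106
t(3) = 5 × 106 + 1 = 531
t(4) = 5 × 531 + 1 = 2656

2656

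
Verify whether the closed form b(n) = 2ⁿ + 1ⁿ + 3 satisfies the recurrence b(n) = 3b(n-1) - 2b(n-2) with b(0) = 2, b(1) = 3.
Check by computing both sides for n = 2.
From the recurrence with b(0) = 2, b(1) = 3:
  b(0) = 2, b(1) = 3, b(2) = 5
  so the recurrence gives b(2) = 5.
From the proposed closed form b(n) = 2ⁿ + 1ⁿ + 3:
  b(2) = 8.
The recurrence gives 5 but the closed form gives 8, so the closed form does not satisfy the recurrence.

No, the closed form is incorrect.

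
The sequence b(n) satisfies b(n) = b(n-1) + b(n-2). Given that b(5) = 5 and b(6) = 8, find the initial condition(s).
Work backwards using b(k) = b(k+2) - b(k+1):
b(4) = b(6) - b(5) = 8 - 5 = 3
b(3) = b(5) - b(4) = 5 - 3 = 2
b(2) = b(4) - b(3) = 3 - 2 = 1
b(1) = b(3) - b(2) = 2 - 1 = 1
b(0) = b(2) - b(1) = 1 - 1 = 0

b(0) = 0, b(1) = 1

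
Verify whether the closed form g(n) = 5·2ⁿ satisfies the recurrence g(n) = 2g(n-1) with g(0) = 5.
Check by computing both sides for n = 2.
From the recurrence with g(0) = 5:
  g(0) = 5, g(1) = 10, g(2) = 20
  so the recurrence gives g(2) = 20.
From the proposed closed form g(n) = 5·2ⁿ:
  g(2) = 20.
Both sides give 20 at n = 2, and the initial condition(s) match, so the closed form is consistent.

Yes, the closed form is correct.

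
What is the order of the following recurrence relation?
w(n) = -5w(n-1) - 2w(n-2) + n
The order is the largest lag k for which w(n-k) appears. Here the deepest term is w(n-2) (the n term is non-homogeneous and does not affect the order), so the order is 2.

Order 2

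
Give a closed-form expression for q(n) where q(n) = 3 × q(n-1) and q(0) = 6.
Recurrence: q(n) = 3 × q(n-1), initial: q(0) = 6.
Each term is 3 times the previous, so this is geometric with ratio 3. After n steps: q(n) = q(0)·3ⁿ = 6·3ⁿ.

q(n) = 6·3ⁿ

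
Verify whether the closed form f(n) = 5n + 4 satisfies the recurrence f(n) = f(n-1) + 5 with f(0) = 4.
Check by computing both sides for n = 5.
From the recurrence with f(0) = 4:
  f(0) = 4, f(1) = 9, f(2) = 14, f(3) = 19, f(4) = 24, f(5) = 29
  so the recurrence gives f(5) = 29.
From the proposed closed form f(n) = 5n + 4:
  f(5) = 29.
Both sides give 29 at n = 5, and the initial condition(s) match, so the closed form is consistent.

Yes, the closed form is correct.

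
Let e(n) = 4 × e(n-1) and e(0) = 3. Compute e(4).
Computing step by step:
e(0) = 3
e(1) = 4 × 3 = 12
e(2) = 4 × 12 = 48
e(3) = 4 × 48 = 192
e(4) = 4 × 192 = 768

768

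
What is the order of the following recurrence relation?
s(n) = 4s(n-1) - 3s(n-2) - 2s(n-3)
The order is the largest lag k for which s(n-k) appears. Here the deepest term is s(n-3), so the order is 3.

Order 3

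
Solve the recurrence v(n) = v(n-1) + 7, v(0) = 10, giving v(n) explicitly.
Recurrence: v(n) = v(n-1) + 7, initial: v(0) = 10.
Each step adds 7, so v(n) = v(0) + 7n = 7n + 10.

v(n) = 7n + 10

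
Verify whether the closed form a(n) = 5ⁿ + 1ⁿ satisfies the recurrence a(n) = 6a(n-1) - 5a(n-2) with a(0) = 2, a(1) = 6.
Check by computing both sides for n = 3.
From the recurrence with a(0) = 2, a(1) = 6:
  a(0) = 2, a(1) = 6, a(2) = 26, a(3) = 126
  so the recurrence gives a(3) = 126.
From the proposed closed form a(n) = 5ⁿ + 1ⁿ:
  a(3) = 126.
Both sides give 126 at n = 3, and the initial condition(s) match, so the closed form is consistent.

Yes, the closed form is correct.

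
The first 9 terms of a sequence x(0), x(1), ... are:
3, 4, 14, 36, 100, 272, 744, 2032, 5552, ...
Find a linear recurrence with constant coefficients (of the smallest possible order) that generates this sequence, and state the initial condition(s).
Look for the lowest-order linear relation among consecutive terms.
Observation: x(n) - 2·x(n-1) - (2)·x(n-2) = 0 holds for the shown terms, and no order-1 relation x(n) = α·x(n-1) + β fits.
Check at n=3: 2·14 + (2)·4 = 36. ✓

x(n) = 2x(n-1) + 2x(n-2), x(0) = 3, x(1) = 4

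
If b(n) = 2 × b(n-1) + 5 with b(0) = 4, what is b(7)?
Computing step by step:
b(0) = 4
b(1) = 2 × 4 + 5 = 13
b(2) = 2 × 13 + 5 = 31
b(3) = 2 × 31 + 5 = 67
b(4) = 2 × 67 + 5 = 139
b(5) = 2 × 139 + 5 = 283
b(6) = 2 × 283 + 5 = 571
b(7) = 2 × 571 + 5 = 1147

1147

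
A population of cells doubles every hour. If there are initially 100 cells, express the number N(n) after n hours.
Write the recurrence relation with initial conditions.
Each hour multiplies the count by 2, so the count after n hours depends only on the count after n-1 hours: N(n) = 2 × N(n-1). The starting count gives N(0) = 100.
Unrolling n times gives the closed form N(n) = 100 × 2ⁿ.

N(n) = 2 × N(n-1), N(0) = 100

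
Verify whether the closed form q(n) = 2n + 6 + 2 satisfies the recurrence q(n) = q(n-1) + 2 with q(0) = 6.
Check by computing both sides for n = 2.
From the recurrence with q(0) = 6:
  q(0) = 6, q(1) = 8, q(2) = 10
  so the recurrence gives q(2) = 10.
From the proposed closed form q(n) = 2n + 6 + 2:
  q(2) = 12.
The recurrence gives 10 but the closed form gives 12, so the closed form does not satisfy the recurrence.

No, the closed form is incorrect.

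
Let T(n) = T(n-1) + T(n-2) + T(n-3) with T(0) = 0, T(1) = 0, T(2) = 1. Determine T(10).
Computing the sequence terms:
0, 0, 1, 1, 2, 4, 7, 13, 24, 44, 81

81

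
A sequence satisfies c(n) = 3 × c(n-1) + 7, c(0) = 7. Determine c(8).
Computing step by step:
c(0) = 7
c(1) = 3 × 7 + 7 = 28
c(2) = 3 × 28 + 7 = 91
c(3) = 3 × 91 + 7 = 280
c(4) = 3 × 280 + 7 = 847
c(5) = 3 × 847 + 7 = 2548
c(6) = 3 × 2548 + 7 = 7651
c(7) = 3 × 7651 + 7 = 22960
c(8) = 3 × 22960 + 7 = 68887

68887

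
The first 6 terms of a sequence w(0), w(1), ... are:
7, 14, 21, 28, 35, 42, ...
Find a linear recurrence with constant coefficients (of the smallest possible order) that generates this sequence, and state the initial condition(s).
Look for the lowest-order linear relation among consecutive terms.
Observation: consecutive differences are constant (= 7).
Check at n=2: 1·14 + 7 = 21. ✓

w(n) = w(n-1) + 7, w(0) = 7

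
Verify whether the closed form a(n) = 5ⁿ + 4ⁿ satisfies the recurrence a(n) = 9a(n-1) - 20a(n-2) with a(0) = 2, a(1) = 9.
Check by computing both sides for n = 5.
From the recurrence with a(0) = 2, a(1) = 9:
  a(0) = 2, a(1) = 9, a(2) = 41, a(3) = 189, a(4) = 881, a(5) = 4149
  so the recurrence gives a(5) = 4149.
From the proposed closed form a(n) = 5ⁿ + 4ⁿ:
  a(5) = 4149.
Both sides give 4149 at n = 5, and the initial condition(s) match, so the closed form is consistent.

Yes, the closed form is correct.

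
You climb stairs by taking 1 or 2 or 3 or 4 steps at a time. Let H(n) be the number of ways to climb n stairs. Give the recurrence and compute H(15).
Condition on the size of the last step (1 to 4): before it there were n-1, …, n-4 stairs climbed, and these cases are disjoint, so H(n) = H(n-1) + H(n-2) + H(n-3) + H(n-4) (order-4 linear recurrence).
Initial conditions by direct count (compositions of i into parts ≤ 4): H(1) = 1; H(2) = 2; H(3) = 4; H(4) = 8.
Iterating the recurrence: H(5) = 15, H(6) = 29, H(7) = 56, H(8) = 108, H(9) = 208, H(10) = 401, H(11) = 773, H(12) = 1490, H(13) = 2872, H(14) = 5536, H(15) = 10671.

H(n) = H(n-1) + H(n-2) + H(n-3) + H(n-4), H(1) = 1, H(2) = 2, H(3) = 4, H(4) = 8; H(15) = 10671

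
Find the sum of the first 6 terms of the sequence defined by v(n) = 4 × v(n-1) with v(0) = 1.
Computing the sequence terms: 1, 4, 16, 64, 256, 1024
Adding these values together:

1365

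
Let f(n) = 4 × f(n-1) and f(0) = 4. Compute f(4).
Computing step by step:
f(0) = 4
f(1) = 4 × 4 = 16
f(2) = 4 × 16 = 64
f(3) = 4 × 64 = 256
f(4) = 4 × 256 = 1024

1024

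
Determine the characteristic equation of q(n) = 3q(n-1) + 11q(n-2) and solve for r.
Substitute q(n) = rⁿ and divide through by rⁿ⁻²: r² - 3r - 11 = 0
Discriminant: 3² + 4·11 = 53, not a perfect square, so by the quadratic formula r = (3 ± √53)/2.
General solution: q(n) = A·r₁ⁿ + B·r₂ⁿ where r₁,r₂ = (3 ± √53)/2

Characteristic: r² - 3r - 11 = 0, Roots: r = (3 ± √53)/2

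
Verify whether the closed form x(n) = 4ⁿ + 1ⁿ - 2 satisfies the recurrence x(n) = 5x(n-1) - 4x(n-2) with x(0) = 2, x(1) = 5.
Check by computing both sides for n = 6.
From the recurrence with x(0) = 2, x(1) = 5:
  x(0) = 2, x(1) = 5, x(2) = 17, x(3) = 65, x(4) = 257, x(5) = 1025, x(6) = 4097
  so the recurrence gives x(6) = 4097.
From the proposed closed form x(n) = 4ⁿ + 1ⁿ - 2:
  x(6) = 4095.
The recurrence gives 4097 but the closed form gives 4095, so the closed form does not satisfy the recurrence.

No, the closed form is incorrect.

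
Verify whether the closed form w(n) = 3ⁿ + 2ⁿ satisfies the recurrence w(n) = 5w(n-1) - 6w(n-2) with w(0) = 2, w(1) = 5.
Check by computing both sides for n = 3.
From the recurrence with w(0) = 2, w(1) = 5:
  w(0) = 2, w(1) = 5, w(2) = 13, w(3) = 35
  so the recurrence gives w(3) = 35.
From the proposed closed form w(n) = 3ⁿ + 2ⁿ:
  w(3) = 35.
Both sides give 35 at n = 3, and the initial condition(s) match, so the closed form is consistent.

Yes, the closed form is correct.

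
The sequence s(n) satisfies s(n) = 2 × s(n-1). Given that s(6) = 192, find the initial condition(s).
In general s(n) = 2ⁿ · s(0). At n = 6: s(0) = s(6) / 2^6 = 192 / 64 = 3.

s(0) = 3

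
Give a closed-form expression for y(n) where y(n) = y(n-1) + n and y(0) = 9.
Recurrence: y(n) = y(n-1) + n, initial: y(0) = 9.
Telescoping: y(n) = y(0) + Σᵢ₌₁ⁿ i = 9 + n(n+1)/2.

y(n) = n(n+1)/2 + 9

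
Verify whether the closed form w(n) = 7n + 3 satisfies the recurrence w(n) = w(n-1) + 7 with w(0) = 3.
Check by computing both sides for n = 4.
From the recurrence with w(0) = 3:
  w(0) = 3, w(1) = 10, w(2) = 17, w(3) = 24, w(4) = 31
  so the recurrence gives w(4) = 31.
From the proposed closed form w(n) = 7n + 3:
  w(4) = 31.
Both sides give 31 at n = 4, and the initial condition(s) match, so the closed form is consistent.

Yes, the closed form is correct.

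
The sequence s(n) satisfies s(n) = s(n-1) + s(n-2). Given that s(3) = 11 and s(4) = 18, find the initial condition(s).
Work backwards using s(k) = s(k+2) - s(k+1):
s(2) = s(4) - s(3) = 18 - 11 = 7
s(1) = s(3) - s(2) = 11 - 7 = 4
s(0) = s(2) - s(1) = 7 - 4 = 3

s(0) = 3, s(1) = 4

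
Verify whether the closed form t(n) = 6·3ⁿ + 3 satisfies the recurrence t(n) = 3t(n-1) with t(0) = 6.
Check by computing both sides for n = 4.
From the recurrence with t(0) = 6:
  t(0) = 6, t(1) = 18, t(2) = 54, t(3) = 162, t(4) = 486
  so the recurrence gives t(4) = 486.
From the proposed closed form t(n) = 6·3ⁿ + 3:
  t(4) = 489.
The recurrence gives 486 but the closed form gives 489, so the closed form does not satisfy the recurrence.

No, the closed form is incorrect.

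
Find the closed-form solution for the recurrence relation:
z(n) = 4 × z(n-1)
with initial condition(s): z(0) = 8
Recurrence: z(n) = 4 × z(n-1), initial: z(0) = 8.
Each term is 4 times the previous, so this is geometric with ratio 4. After n steps: z(n) = z(0)·4ⁿ = 8·4ⁿ.

z(n) = 8·4ⁿ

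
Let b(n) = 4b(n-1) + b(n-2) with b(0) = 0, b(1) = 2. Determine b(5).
Computing the sequence terms:
0, 2, 8, 34, 144, 610

610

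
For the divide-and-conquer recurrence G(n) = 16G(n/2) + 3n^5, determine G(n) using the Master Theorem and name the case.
Master Theorem template: G(n) = a·G(n/b) + f(n).
Here: a=16, b=2, f(n)=3n^5
Compute log_b(a) = log_2(16) = 4.
f(n) = 3n^5 = Ω(n^(4+ε)) with ε = 1, and the regularity condition holds (a·f(n/b) = (a/b^5)·f(n) with a/b^5 = 2^-1 < 1). Case 3: G(n) = Θ(f(n)) = Θ(n^5).

Case 3: G(n) = Θ(n^5)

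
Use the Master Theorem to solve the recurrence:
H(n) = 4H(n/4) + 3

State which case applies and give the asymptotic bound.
Master Theorem template: H(n) = a·H(n/b) + f(n).
Here: a=4, b=4, f(n)=3
Compute log_b(a) = log_4(4) = 1.
f(n) = 3 = O(n^(1-ε)) with ε = 1. Case 1: H(n) = Θ(n^log_b(a)) = Θ(n).

Case 1: H(n) = Θ(n)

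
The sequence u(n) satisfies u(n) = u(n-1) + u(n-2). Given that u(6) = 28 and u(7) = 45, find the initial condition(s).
Work backwards using u(k) = u(k+2) - u(k+1):
u(5) = u(7) - u(6) = 45 - 28 = 17
u(4) = u(6) - u(5) = 28 - 17 = 11
u(3) = u(5) - u(4) = 17 - 11 = 6
u(2) = u(4) - u(3) = 11 - 6 = 5
u(1) = u(3) - u(2) = 6 - 5 = 1
u(0) = u(2) - u(1) = 5 - 1 = 4

u(0) = 4, u(1) = 1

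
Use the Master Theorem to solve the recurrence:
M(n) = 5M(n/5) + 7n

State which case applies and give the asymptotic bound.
Master Theorem template: M(n) = a·M(n/b) + f(n).
Here: a=5, b=5, f(n)=7n
Compute log_b(a) = log_5(5) = 1.
f(n) = 7n = Θ(n). Case 2: M(n) = Θ(n log n).

Case 2: M(n) = Θ(n log n)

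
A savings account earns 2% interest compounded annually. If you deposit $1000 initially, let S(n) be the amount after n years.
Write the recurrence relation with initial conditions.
Each year the balance grows by 2%, i.e. is multiplied by 1 + 2/100 = 1.02, so S(n) = 1.02 × S(n-1). The initial deposit gives S(0) = 1000.
Unrolling gives the closed form S(n) = 1000 × (1.02)ⁿ.

S(n) = 1.02 × S(n-1), S(0) = 1000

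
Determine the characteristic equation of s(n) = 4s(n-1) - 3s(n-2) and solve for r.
Substitute s(n) = rⁿ and divide through by rⁿ⁻²: r² - 4r + 3 = 0
Factor: (r - 3)(r - 1) = 0, so r = 3, 1.
General solution: s(n) = A·3ⁿ + B·1ⁿ

Characteristic: r² - 4r + 3 = 0, Roots: r = 3, 1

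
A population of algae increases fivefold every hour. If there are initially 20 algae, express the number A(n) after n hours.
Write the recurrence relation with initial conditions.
Each hour multiplies the count by 5, so the count after n hours depends only on the count after n-1 hours: A(n) = 5 × A(n-1). The starting count gives A(0) = 20.
Unrolling n times gives the closed form A(n) = 20 × 5ⁿ.

A(n) = 5 × A(n-1), A(0) = 20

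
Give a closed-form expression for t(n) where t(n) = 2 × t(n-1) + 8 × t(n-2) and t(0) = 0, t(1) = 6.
Recurrence: t(n) = 2 × t(n-1) + 8 × t(n-2), initial: t(0) = 0, t(1) = 6.
Characteristic equation: r² - 2r - 8 = 0, which factors as (r - 4)(r + 2) = 0, so r = 4, -2. General solution t(n) = A·4ⁿ + B·(-2)ⁿ. From t(0) = 0: A + B = 0. From t(1) = 6: 4A - 2B = 6. Solving gives A = 1, B = -1.

t(n) = 4ⁿ - (-2)ⁿ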